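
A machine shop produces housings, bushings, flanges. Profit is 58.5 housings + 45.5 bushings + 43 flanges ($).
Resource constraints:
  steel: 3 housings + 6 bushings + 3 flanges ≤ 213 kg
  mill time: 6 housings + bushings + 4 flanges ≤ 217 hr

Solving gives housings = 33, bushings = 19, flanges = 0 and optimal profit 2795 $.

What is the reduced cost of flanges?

-2.5

At the optimum: steel uses 213 of 213 (binding); mill time uses 217 of 217 (binding).
From A_Bᵀ y = c: 3·y_steel + 6·y_mill time = 58.5; 6·y_steel + 1·y_mill time = 45.5.
This yields shadow prices y_steel = 6.5, y_mill time = 6.5.
Reduced cost of flanges: c₃ − yᵀa₃ = 43 − (6.5·3 + 6.5·4) = 43 − 45.5 = -2.5.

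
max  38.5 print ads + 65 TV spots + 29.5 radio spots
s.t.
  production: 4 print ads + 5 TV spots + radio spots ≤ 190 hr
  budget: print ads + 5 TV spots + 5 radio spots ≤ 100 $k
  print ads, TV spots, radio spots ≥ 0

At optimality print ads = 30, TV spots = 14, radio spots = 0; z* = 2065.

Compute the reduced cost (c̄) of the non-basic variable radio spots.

Both production and budget are binding at x*.
Dual feasibility on the basic columns requires 4·y_production + 1·y_budget = 38.5, 5·y_production + 5·y_budget = 65.
This yields shadow prices y_production = 8.5, y_budget = 4.5.
Reduced cost of radio spots: c₃ − yᵀa₃ = 29.5 − (8.5·1 + 4.5·5) = 29.5 − 31 = -1.5.

-1.5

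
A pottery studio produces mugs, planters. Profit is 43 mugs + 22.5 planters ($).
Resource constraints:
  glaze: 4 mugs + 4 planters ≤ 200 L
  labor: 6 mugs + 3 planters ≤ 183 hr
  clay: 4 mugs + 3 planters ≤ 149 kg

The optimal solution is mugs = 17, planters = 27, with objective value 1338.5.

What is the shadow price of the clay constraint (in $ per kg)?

1

At the optimum: glaze uses 176 of 200 (slack = 24); labor uses 183 of 183 (binding); clay uses 149 of 149 (binding).
Slack constraints have shadow price 0 (complementary slackness).
The binding rows give the dual system: 6·y_labor + 4·y_clay = 43 and 3·y_labor + 3·y_clay = 22.5.
Solving: y_labor = 6.5, y_clay = 1.
Shadow price of clay = 1.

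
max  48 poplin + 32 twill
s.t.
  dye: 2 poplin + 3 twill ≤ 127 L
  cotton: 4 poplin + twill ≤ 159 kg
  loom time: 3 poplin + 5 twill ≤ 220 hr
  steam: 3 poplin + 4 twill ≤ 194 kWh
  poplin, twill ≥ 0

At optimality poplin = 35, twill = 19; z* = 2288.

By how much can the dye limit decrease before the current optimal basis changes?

47.5

Binding constraints: dye, cotton. The basis is B = [[2,3],[4,1]] with det -10.
Per unit decrease in dye, x* moves by d = (0.1, -0.4).
The basis stays optimal until twill reaches 0; allowable decrease = 47.5 L.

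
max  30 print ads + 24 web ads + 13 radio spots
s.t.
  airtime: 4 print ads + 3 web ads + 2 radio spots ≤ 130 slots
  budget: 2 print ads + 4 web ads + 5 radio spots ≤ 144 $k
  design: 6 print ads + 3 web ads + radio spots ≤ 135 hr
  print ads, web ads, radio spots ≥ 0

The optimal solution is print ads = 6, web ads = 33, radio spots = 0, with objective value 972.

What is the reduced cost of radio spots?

-6

Check each constraint at x*: airtime 123/130 (slack 7); budget 144/144 (tight); design 135/135 (tight).
Slack constraints have shadow price 0 (complementary slackness).
From A_Bᵀ y = c: 2·y_budget + 6·y_design = 30; 4·y_budget + 3·y_design = 24.
Solving: y_budget = 3, y_design = 4.
Reduced cost of radio spots: c₃ − yᵀa₃ = 13 − (3·5 + 4·1) = 13 − 19 = -6.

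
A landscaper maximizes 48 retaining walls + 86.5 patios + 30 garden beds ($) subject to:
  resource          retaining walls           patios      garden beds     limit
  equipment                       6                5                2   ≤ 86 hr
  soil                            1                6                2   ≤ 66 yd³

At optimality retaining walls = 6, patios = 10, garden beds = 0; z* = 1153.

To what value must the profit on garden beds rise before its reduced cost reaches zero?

31

Both equipment and soil are binding at x*.
Dual feasibility on the basic columns requires 6·y_equipment + 1·y_soil = 48, 5·y_equipment + 6·y_soil = 86.5.
This yields shadow prices y_equipment = 6.5, y_soil = 9.
garden beds enters the basis when its profit ≥ yᵀa₃ = 6.5·2 + 9·2 = 31.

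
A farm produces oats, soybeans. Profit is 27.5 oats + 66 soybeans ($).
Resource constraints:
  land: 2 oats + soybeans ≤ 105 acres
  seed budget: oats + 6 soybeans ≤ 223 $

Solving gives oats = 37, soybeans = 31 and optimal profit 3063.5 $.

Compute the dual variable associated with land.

9

At the optimum: land uses 105 of 105 (binding); seed budget uses 223 of 223 (binding).
Dual feasibility on the basic columns requires 2·y_land + 1·y_seed budget = 27.5, 1·y_land + 6·y_seed budget = 66.
→ y_land = 9 and y_seed budget = 9.5.
Shadow price of land = 9.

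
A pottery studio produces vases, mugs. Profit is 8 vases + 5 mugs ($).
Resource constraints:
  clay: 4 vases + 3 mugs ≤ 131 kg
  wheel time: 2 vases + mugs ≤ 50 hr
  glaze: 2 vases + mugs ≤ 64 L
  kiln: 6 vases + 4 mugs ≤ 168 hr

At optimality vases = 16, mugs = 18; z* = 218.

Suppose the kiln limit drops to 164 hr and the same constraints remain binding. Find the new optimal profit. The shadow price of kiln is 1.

214

Δb = -4, so new z* = 218 + (1)·(-4) = 218 − 4 = 214.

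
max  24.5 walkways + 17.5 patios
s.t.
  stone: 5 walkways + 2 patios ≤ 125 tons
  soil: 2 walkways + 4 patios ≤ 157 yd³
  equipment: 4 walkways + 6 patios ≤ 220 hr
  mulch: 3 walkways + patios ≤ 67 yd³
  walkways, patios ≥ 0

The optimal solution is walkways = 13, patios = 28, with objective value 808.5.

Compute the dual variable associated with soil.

At the optimum: stone uses 121 of 125 (slack = 4); soil uses 138 of 157 (slack = 19); equipment uses 220 of 220 (binding); mulch uses 67 of 67 (binding).
By complementary slackness, y = 0 for the non-binding constraints.
Dual feasibility on the basic columns requires 4·y_equipment + 3·y_mulch = 24.5, 6·y_equipment + 1·y_mulch = 17.5.
This yields shadow prices y_equipment = 2, y_mulch = 5.5.
Shadow price of soil = 0.

0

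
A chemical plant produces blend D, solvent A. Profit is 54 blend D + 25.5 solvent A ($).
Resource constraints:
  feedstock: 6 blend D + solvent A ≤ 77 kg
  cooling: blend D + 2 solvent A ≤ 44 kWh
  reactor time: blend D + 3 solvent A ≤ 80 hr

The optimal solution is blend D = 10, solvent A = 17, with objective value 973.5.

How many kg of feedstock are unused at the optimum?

0

feedstock used = 6·10 + 1·17 = 77; slack = 77 − 77 = 0.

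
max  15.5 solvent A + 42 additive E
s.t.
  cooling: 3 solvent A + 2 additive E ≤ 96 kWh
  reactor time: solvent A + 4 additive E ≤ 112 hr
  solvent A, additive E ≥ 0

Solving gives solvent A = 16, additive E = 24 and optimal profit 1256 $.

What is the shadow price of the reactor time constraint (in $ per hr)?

Check each constraint at x*: cooling 96/96 (tight); reactor time 112/112 (tight).
Dual feasibility on the basic columns requires 3·y_cooling + 1·y_reactor time = 15.5, 2·y_cooling + 4·y_reactor time = 42.
This yields shadow prices y_cooling = 2, y_reactor time = 9.5.
Shadow price of reactor time = 9.5.

9.5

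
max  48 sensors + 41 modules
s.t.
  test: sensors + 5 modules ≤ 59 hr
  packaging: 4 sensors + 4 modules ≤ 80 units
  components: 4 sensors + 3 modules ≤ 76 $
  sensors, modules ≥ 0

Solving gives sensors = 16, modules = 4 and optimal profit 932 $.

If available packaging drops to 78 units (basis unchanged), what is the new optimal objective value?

922

At the optimum: test uses 36 of 59 (slack = 23); packaging uses 80 of 80 (binding); components uses 76 of 76 (binding).
By complementary slackness, y = 0 for the non-binding constraint.
From A_Bᵀ y = c: 4·y_packaging + 4·y_components = 48; 4·y_packaging + 3·y_components = 41.
Solving: y_packaging = 5, y_components = 7.
Δz = y_packaging·Δb = 5 × (-2) = -10, so new z* = 932 − 10 = 922.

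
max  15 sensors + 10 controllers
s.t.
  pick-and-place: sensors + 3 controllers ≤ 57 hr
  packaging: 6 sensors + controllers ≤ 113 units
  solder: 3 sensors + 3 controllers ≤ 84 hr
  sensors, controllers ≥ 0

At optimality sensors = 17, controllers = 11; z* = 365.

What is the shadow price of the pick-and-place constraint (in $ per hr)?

0

Check each constraint at x*: pick-and-place 50/57 (slack 7); packaging 113/113 (tight); solder 84/84 (tight).
Since pick-and-place is not tight, its dual is 0.
Dual feasibility on the basic columns requires 6·y_packaging + 3·y_solder = 15, 1·y_packaging + 3·y_solder = 10.
This yields shadow prices y_packaging = 1, y_solder = 3.
Shadow price of pick-and-place = 0.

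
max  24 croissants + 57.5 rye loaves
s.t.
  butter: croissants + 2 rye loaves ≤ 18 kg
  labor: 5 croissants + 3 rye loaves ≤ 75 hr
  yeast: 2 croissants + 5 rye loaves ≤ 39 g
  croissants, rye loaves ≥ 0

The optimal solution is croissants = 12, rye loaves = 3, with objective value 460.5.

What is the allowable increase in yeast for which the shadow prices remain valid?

Binding constraints: butter, yeast. The basis is B = [[1,2],[2,5]] with det 1.
Per unit increase in yeast, x* moves by d = (-2, 1).
The basis stays optimal until croissants reaches 0; allowable increase = 6 g.

6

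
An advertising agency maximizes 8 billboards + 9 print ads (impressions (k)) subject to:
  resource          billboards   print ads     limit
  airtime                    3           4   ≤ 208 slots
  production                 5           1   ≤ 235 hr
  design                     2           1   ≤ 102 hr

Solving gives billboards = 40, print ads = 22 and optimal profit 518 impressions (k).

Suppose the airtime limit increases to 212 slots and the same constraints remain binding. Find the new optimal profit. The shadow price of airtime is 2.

526

Δb = 4, so new z* = 518 + (2)·(4) = 518 + 8 = 526.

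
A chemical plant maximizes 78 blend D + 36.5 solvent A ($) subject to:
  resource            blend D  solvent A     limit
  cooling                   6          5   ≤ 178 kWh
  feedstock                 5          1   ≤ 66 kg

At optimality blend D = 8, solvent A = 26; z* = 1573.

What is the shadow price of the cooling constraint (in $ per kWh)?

At the optimum: cooling uses 178 of 178 (binding); feedstock uses 66 of 66 (binding).
From A_Bᵀ y = c: 6·y_cooling + 5·y_feedstock = 78; 5·y_cooling + 1·y_feedstock = 36.5.
→ y_cooling = 5.5 and y_feedstock = 9.
Shadow price of cooling = 5.5.

5.5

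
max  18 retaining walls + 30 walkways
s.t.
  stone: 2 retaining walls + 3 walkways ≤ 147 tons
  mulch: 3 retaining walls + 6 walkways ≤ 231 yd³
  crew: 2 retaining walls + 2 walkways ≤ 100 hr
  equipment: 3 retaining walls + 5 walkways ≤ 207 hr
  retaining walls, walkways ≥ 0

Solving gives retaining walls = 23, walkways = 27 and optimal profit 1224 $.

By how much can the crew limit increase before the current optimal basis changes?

6

Binding constraints: mulch, crew. The basis is B = [[3,6],[2,2]] with det -6.
Per unit increase in crew, x* moves by d = (1, -0.5).
The basis stays optimal until equipment becomes binding; allowable increase = 6 hr.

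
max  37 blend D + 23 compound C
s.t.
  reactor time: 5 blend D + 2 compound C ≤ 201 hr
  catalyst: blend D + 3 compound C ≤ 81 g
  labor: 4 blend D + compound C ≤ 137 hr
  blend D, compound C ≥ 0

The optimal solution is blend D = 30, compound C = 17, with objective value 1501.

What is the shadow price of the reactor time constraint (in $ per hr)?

At the optimum: reactor time uses 184 of 201 (slack = 17); catalyst uses 81 of 81 (binding); labor uses 137 of 137 (binding).
By complementary slackness, y = 0 for the non-binding constraint.
The binding rows give the dual system: 1·y_catalyst + 4·y_labor = 37 and 3·y_catalyst + 1·y_labor = 23.
This yields shadow prices y_catalyst = 5, y_labor = 8.
Shadow price of reactor time = 0.

0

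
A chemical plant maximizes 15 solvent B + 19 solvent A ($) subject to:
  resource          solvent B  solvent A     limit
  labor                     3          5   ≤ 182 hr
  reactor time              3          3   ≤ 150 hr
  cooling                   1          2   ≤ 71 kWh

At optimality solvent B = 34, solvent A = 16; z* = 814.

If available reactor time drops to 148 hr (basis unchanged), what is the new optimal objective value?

808

Check each constraint at x*: labor 182/182 (tight); reactor time 150/150 (tight); cooling 66/71 (slack 5).
Since cooling is not tight, its dual is 0.
From A_Bᵀ y = c: 3·y_labor + 3·y_reactor time = 15; 5·y_labor + 3·y_reactor time = 19.
This yields shadow prices y_labor = 2, y_reactor time = 3.
Δz = y_reactor time·Δb = 3 × (-2) = -6, so new z* = 814 − 6 = 808.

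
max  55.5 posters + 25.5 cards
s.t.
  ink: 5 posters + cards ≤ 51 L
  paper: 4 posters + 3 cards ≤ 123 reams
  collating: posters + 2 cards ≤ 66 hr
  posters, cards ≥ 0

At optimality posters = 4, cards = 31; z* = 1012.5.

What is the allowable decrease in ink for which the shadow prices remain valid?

18

Binding constraints: ink, collating. The basis is B = [[5,1],[1,2]] with det 9.
Per unit decrease in ink, x* moves by d = (-0.2222, 0.1111).
The basis stays optimal until posters reaches 0; allowable decrease = 18 L.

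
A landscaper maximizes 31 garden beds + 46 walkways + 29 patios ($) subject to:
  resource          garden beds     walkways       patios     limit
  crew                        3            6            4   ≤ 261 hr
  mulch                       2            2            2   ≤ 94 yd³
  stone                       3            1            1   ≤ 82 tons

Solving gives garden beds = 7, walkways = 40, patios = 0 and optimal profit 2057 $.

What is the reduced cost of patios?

Binding: crew and mulch. Non-binding: stone (21 unused).
Since stone is not tight, its dual is 0.
Dual feasibility on the basic columns requires 3·y_crew + 2·y_mulch = 31, 6·y_crew + 2·y_mulch = 46.
→ y_crew = 5 and y_mulch = 8.
Reduced cost of patios: c₃ − yᵀa₃ = 29 − (5·4 + 8·2) = 29 − 36 = -7.

-7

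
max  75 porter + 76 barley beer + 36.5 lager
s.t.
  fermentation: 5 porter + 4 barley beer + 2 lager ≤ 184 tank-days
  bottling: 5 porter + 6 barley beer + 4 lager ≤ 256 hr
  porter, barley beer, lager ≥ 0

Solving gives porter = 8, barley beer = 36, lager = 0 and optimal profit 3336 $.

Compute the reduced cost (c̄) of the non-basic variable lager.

-9.5

At the optimum: fermentation uses 184 of 184 (binding); bottling uses 256 of 256 (binding).
Dual feasibility on the basic columns requires 5·y_fermentation + 5·y_bottling = 75, 4·y_fermentation + 6·y_bottling = 76.
This yields shadow prices y_fermentation = 7, y_bottling = 8.
Reduced cost of lager: c₃ − yᵀa₃ = 36.5 − (7·2 + 8·4) = 36.5 − 46 = -9.5.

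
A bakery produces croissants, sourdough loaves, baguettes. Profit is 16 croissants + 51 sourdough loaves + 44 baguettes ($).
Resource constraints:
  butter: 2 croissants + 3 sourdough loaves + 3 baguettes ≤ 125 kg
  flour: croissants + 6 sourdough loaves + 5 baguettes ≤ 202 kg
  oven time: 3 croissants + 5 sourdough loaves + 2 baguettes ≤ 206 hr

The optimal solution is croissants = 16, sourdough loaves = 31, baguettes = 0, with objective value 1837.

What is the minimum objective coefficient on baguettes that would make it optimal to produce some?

Check each constraint at x*: butter 125/125 (tight); flour 202/202 (tight); oven time 203/206 (slack 3).
Slack constraints have shadow price 0 (complementary slackness).
From A_Bᵀ y = c: 2·y_butter + 1·y_flour = 16; 3·y_butter + 6·y_flour = 51.
→ y_butter = 5 and y_flour = 6.
baguettes enters the basis when its profit ≥ yᵀa₃ = 5·3 + 6·5 = 45.

45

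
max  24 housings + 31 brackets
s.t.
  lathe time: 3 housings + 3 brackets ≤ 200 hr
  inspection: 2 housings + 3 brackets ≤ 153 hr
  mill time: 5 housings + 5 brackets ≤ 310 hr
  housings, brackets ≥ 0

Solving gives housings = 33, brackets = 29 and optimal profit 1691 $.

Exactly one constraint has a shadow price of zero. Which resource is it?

lathe time: 186/200 (slack 14)
inspection: 153/153 (binding)
mill time: 310/310 (binding)
By complementary slackness, a constraint with positive slack has shadow price 0 → lathe time.

lathe time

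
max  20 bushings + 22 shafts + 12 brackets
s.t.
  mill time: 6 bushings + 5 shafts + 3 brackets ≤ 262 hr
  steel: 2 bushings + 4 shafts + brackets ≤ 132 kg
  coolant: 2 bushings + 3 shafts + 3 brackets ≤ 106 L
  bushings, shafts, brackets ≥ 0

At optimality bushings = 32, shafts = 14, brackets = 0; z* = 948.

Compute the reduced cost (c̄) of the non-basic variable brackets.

-6

At the optimum: mill time uses 262 of 262 (binding); steel uses 120 of 132 (slack = 12); coolant uses 106 of 106 (binding).
By complementary slackness, y = 0 for the non-binding constraint.
From A_Bᵀ y = c: 6·y_mill time + 2·y_coolant = 20; 5·y_mill time + 3·y_coolant = 22.
This yields shadow prices y_mill time = 2, y_coolant = 4.
Reduced cost of brackets: c₃ − yᵀa₃ = 12 − (2·3 + 4·3) = 12 − 18 = -6.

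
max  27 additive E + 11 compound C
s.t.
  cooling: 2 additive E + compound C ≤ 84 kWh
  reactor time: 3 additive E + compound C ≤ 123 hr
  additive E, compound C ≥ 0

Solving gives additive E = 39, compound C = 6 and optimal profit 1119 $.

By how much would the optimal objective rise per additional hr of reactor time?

5

At the optimum: cooling uses 84 of 84 (binding); reactor time uses 123 of 123 (binding).
Dual feasibility on the basic columns requires 2·y_cooling + 3·y_reactor time = 27, 1·y_cooling + 1·y_reactor time = 11.
This yields shadow prices y_cooling = 6, y_reactor time = 5.
Shadow price of reactor time = 5.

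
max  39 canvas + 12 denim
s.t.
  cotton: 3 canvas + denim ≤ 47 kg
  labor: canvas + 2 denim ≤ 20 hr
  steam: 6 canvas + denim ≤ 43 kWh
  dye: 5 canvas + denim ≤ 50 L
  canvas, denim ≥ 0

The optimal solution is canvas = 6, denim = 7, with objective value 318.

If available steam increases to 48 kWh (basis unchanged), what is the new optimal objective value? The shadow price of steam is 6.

348

Δb = 5, so new z* = 318 + (6)·(5) = 318 + 30 = 348.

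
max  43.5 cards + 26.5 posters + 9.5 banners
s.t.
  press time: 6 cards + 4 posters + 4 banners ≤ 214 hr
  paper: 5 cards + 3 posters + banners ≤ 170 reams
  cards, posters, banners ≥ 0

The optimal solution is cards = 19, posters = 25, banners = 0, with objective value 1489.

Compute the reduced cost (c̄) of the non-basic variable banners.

-2

Both press time and paper are binding at x*.
Dual feasibility on the basic columns requires 6·y_press time + 5·y_paper = 43.5, 4·y_press time + 3·y_paper = 26.5.
Solving: y_press time = 1, y_paper = 7.5.
Reduced cost of banners: c₃ − yᵀa₃ = 9.5 − (1·4 + 7.5·1) = 9.5 − 11.5 = -2.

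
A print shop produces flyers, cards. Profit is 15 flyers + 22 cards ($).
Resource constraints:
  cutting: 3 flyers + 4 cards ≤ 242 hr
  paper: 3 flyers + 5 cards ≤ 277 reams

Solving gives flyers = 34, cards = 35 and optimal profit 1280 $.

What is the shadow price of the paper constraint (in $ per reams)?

Both cutting and paper are binding at x*.
Dual feasibility on the basic columns requires 3·y_cutting + 3·y_paper = 15, 4·y_cutting + 5·y_paper = 22.
This yields shadow prices y_cutting = 3, y_paper = 2.
Shadow price of paper = 2.

2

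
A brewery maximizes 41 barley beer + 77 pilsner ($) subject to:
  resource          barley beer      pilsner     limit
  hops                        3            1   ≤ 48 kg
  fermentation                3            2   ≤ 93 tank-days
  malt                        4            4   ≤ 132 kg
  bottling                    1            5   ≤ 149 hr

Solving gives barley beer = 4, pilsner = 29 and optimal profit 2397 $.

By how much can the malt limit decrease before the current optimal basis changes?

12.8

Binding constraints: malt, bottling. The basis is B = [[4,4],[1,5]] with det 16.
Per unit decrease in malt, x* moves by d = (-0.3125, 0.0625).
The basis stays optimal until barley beer reaches 0; allowable decrease = 12.8 kg.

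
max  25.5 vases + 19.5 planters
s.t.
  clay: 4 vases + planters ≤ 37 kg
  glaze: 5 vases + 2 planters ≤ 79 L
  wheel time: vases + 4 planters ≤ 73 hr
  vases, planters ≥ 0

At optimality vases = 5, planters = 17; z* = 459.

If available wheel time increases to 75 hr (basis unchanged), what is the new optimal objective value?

Binding: clay and wheel time. Non-binding: glaze (20 unused).
Slack constraints have shadow price 0 (complementary slackness).
Dual feasibility on the basic columns requires 4·y_clay + 1·y_wheel time = 25.5, 1·y_clay + 4·y_wheel time = 19.5.
Solving: y_clay = 5.5, y_wheel time = 3.5.
Δz = y_wheel time·Δb = 3.5 × (2) = 7, so new z* = 459 + 7 = 466.

466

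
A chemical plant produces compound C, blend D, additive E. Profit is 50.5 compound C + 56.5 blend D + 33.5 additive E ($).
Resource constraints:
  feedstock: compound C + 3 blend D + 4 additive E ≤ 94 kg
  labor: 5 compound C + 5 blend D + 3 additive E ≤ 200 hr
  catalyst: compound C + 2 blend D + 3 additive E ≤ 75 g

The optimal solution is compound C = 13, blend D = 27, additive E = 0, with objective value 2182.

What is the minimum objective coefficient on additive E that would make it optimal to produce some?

Check each constraint at x*: feedstock 94/94 (tight); labor 200/200 (tight); catalyst 67/75 (slack 8).
By complementary slackness, y = 0 for the non-binding constraint.
The binding rows give the dual system: 1·y_feedstock + 5·y_labor = 50.5 and 3·y_feedstock + 5·y_labor = 56.5.
→ y_feedstock = 3 and y_labor = 9.5.
additive E enters the basis when its profit ≥ yᵀa₃ = 3·4 + 9.5·3 = 40.5.

40.5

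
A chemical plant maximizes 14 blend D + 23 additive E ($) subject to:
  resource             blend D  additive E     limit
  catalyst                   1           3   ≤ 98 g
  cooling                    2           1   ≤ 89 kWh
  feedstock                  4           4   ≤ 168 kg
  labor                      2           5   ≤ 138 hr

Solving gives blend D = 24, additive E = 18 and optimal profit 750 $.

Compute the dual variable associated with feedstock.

2

At the optimum: catalyst uses 78 of 98 (slack = 20); cooling uses 66 of 89 (slack = 23); feedstock uses 168 of 168 (binding); labor uses 138 of 138 (binding).
Since catalyst, cooling are not tight, their duals are 0.
From A_Bᵀ y = c: 4·y_feedstock + 2·y_labor = 14; 4·y_feedstock + 5·y_labor = 23.
This yields shadow prices y_feedstock = 2, y_labor = 3.
Shadow price of feedstock = 2.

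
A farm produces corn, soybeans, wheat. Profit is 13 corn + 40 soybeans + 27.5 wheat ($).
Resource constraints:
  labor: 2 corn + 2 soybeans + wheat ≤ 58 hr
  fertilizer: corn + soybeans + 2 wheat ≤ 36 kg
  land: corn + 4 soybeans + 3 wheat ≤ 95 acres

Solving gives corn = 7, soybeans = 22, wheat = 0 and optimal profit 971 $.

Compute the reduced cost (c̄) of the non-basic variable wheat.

Check each constraint at x*: labor 58/58 (tight); fertilizer 29/36 (slack 7); land 95/95 (tight).
Since fertilizer is not tight, its dual is 0.
Dual feasibility on the basic columns requires 2·y_labor + 1·y_land = 13, 2·y_labor + 4·y_land = 40.
Solving: y_labor = 2, y_land = 9.
Reduced cost of wheat: c₃ − yᵀa₃ = 27.5 − (2·1 + 9·3) = 27.5 − 29 = -1.5.

-1.5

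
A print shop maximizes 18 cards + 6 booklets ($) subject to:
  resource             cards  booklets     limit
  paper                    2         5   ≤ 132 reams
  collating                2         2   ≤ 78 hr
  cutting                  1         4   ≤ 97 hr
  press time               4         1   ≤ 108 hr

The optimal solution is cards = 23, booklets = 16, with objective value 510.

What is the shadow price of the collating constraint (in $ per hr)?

Check each constraint at x*: paper 126/132 (slack 6); collating 78/78 (tight); cutting 87/97 (slack 10); press time 108/108 (tight).
Slack constraints have shadow price 0 (complementary slackness).
The binding rows give the dual system: 2·y_collating + 4·y_press time = 18 and 2·y_collating + 1·y_press time = 6.
→ y_collating = 1 and y_press time = 4.
Shadow price of collating = 1.

1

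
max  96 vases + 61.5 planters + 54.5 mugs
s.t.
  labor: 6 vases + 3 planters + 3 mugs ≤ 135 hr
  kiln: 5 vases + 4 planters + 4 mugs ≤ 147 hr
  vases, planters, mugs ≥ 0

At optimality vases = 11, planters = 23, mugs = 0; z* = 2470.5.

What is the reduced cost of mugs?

At the optimum: labor uses 135 of 135 (binding); kiln uses 147 of 147 (binding).
From A_Bᵀ y = c: 6·y_labor + 5·y_kiln = 96; 3·y_labor + 4·y_kiln = 61.5.
Solving: y_labor = 8.5, y_kiln = 9.
Reduced cost of mugs: c₃ − yᵀa₃ = 54.5 − (8.5·3 + 9·4) = 54.5 − 61.5 = -7.

-7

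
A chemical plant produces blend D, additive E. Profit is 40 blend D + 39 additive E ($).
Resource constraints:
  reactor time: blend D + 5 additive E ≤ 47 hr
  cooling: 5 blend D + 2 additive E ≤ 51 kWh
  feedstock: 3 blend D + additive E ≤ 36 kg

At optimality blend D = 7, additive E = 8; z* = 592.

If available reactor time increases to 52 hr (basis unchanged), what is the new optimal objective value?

Check each constraint at x*: reactor time 47/47 (tight); cooling 51/51 (tight); feedstock 29/36 (slack 7).
Slack constraints have shadow price 0 (complementary slackness).
Dual feasibility on the basic columns requires 1·y_reactor time + 5·y_cooling = 40, 5·y_reactor time + 2·y_cooling = 39.
Solving: y_reactor time = 5, y_cooling = 7.
Δz = y_reactor time·Δb = 5 × (5) = 25, so new z* = 592 + 25 = 617.

617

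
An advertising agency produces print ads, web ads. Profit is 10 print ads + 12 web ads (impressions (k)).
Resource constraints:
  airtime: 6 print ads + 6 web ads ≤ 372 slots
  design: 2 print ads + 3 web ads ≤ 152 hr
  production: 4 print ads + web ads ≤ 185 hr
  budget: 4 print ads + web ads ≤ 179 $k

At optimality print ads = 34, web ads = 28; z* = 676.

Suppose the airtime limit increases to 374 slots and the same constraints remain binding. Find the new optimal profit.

678

At the optimum: airtime uses 372 of 372 (binding); design uses 152 of 152 (binding); production uses 164 of 185 (slack = 21); budget uses 164 of 179 (slack = 15).
Slack constraints have shadow price 0 (complementary slackness).
The binding rows give the dual system: 6·y_airtime + 2·y_design = 10 and 6·y_airtime + 3·y_design = 12.
→ y_airtime = 1 and y_design = 2.
Δz = y_airtime·Δb = 1 × (2) = 2, so new z* = 676 + 2 = 678.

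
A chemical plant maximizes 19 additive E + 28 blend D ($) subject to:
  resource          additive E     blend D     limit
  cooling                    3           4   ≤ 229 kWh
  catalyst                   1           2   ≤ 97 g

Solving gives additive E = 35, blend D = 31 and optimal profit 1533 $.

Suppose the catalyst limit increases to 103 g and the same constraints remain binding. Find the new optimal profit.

1557

At the optimum: cooling uses 229 of 229 (binding); catalyst uses 97 of 97 (binding).
Dual feasibility on the basic columns requires 3·y_cooling + 1·y_catalyst = 19, 4·y_cooling + 2·y_catalyst = 28.
Solving: y_cooling = 5, y_catalyst = 4.
Δz = y_catalyst·Δb = 4 × (6) = 24, so new z* = 1533 + 24 = 1557.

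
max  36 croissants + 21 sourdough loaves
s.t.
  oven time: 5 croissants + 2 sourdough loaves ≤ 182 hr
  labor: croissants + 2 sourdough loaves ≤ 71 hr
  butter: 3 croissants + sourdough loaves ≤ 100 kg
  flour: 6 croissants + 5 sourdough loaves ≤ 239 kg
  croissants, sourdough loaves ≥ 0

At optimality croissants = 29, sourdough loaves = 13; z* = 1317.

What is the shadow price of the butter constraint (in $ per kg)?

At the optimum: oven time uses 171 of 182 (slack = 11); labor uses 55 of 71 (slack = 16); butter uses 100 of 100 (binding); flour uses 239 of 239 (binding).
By complementary slackness, y = 0 for the non-binding constraints.
From A_Bᵀ y = c: 3·y_butter + 6·y_flour = 36; 1·y_butter + 5·y_flour = 21.
Solving: y_butter = 6, y_flour = 3.
Shadow price of butter = 6.

6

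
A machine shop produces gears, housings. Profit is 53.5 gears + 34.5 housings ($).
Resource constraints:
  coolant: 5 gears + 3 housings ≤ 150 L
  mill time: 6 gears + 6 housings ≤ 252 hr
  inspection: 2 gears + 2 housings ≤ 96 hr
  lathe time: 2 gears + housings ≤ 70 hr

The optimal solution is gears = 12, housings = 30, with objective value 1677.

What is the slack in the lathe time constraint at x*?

16

lathe time used = 2·12 + 1·30 = 54; slack = 70 − 54 = 16.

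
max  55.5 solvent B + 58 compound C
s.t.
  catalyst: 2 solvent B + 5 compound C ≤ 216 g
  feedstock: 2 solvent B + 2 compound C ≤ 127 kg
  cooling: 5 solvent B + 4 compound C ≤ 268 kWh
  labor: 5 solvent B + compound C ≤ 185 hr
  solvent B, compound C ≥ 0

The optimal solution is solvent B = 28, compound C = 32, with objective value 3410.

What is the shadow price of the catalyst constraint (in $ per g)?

4

Check each constraint at x*: catalyst 216/216 (tight); feedstock 120/127 (slack 7); cooling 268/268 (tight); labor 172/185 (slack 13).
Slack constraints have shadow price 0 (complementary slackness).
Dual feasibility on the basic columns requires 2·y_catalyst + 5·y_cooling = 55.5, 5·y_catalyst + 4·y_cooling = 58.
This yields shadow prices y_catalyst = 4, y_cooling = 9.5.
Shadow price of catalyst = 4.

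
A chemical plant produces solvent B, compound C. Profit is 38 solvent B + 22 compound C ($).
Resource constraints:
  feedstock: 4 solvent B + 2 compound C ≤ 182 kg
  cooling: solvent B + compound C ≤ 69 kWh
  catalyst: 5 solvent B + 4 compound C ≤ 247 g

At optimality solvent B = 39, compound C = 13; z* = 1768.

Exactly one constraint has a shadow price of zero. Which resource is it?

feedstock: 182/182 (binding)
cooling: 52/69 (slack 17)
catalyst: 247/247 (binding)
By complementary slackness, a constraint with positive slack has shadow price 0 → cooling.

cooling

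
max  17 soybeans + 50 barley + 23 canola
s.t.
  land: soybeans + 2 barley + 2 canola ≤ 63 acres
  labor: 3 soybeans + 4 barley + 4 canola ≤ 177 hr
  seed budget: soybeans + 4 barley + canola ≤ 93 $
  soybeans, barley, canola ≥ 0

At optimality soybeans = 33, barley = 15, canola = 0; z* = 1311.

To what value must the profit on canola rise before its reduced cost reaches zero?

26

At the optimum: land uses 63 of 63 (binding); labor uses 159 of 177 (slack = 18); seed budget uses 93 of 93 (binding).
Slack constraints have shadow price 0 (complementary slackness).
From A_Bᵀ y = c: 1·y_land + 1·y_seed budget = 17; 2·y_land + 4·y_seed budget = 50.
Solving: y_land = 9, y_seed budget = 8.
canola enters the basis when its profit ≥ yᵀa₃ = 9·2 + 8·1 = 26.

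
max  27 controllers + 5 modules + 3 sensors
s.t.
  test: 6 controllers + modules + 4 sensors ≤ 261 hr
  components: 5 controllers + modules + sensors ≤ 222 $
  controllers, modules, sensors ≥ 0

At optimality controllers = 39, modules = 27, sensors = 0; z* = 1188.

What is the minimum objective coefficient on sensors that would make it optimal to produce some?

Both test and components are binding at x*.
From A_Bᵀ y = c: 6·y_test + 5·y_components = 27; 1·y_test + 1·y_components = 5.
This yields shadow prices y_test = 2, y_components = 3.
sensors enters the basis when its profit ≥ yᵀa₃ = 2·4 + 3·1 = 11.

11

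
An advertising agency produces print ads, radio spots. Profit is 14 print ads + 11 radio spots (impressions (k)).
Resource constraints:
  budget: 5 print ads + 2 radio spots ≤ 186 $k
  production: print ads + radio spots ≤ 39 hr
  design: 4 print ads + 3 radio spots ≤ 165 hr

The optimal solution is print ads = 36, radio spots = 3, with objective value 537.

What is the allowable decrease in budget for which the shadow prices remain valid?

108

Binding constraints: budget, production. The basis is B = [[5,2],[1,1]] with det 3.
Per unit decrease in budget, x* moves by d = (-0.3333, 0.3333).
The basis stays optimal until print ads reaches 0; allowable decrease = 108 $k.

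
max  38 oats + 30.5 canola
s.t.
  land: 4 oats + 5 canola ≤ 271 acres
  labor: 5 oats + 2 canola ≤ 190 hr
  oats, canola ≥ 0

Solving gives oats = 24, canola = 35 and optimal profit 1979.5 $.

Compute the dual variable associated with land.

4.5

Both land and labor are binding at x*.
From A_Bᵀ y = c: 4·y_land + 5·y_labor = 38; 5·y_land + 2·y_labor = 30.5.
This yields shadow prices y_land = 4.5, y_labor = 4.
Shadow price of land = 4.5.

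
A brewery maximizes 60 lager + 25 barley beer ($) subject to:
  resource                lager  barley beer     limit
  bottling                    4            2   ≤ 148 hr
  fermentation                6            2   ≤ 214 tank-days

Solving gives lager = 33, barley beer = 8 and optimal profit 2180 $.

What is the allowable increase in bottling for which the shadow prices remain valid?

66

Binding constraints: bottling, fermentation. The basis is B = [[4,2],[6,2]] with det -4.
Per unit increase in bottling, x* moves by d = (-0.5, 1.5).
The basis stays optimal until lager reaches 0; allowable increase = 66 hr.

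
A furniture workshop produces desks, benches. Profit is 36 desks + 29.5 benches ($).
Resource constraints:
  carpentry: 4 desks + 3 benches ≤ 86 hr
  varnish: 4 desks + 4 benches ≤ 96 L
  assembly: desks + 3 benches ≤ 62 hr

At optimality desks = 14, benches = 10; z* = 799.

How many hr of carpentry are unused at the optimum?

carpentry used = 4·14 + 3·10 = 86; slack = 86 − 86 = 0.

0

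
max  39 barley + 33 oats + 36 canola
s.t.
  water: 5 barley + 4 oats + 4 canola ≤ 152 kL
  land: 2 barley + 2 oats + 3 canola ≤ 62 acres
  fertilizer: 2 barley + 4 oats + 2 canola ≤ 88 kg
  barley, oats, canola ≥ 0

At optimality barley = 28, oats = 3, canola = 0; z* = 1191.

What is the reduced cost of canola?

Binding: water and land. Non-binding: fertilizer (20 unused).
By complementary slackness, y = 0 for the non-binding constraint.
From A_Bᵀ y = c: 5·y_water + 2·y_land = 39; 4·y_water + 2·y_land = 33.
This yields shadow prices y_water = 6, y_land = 4.5.
Reduced cost of canola: c₃ − yᵀa₃ = 36 − (6·4 + 4.5·3) = 36 − 37.5 = -1.5.

-1.5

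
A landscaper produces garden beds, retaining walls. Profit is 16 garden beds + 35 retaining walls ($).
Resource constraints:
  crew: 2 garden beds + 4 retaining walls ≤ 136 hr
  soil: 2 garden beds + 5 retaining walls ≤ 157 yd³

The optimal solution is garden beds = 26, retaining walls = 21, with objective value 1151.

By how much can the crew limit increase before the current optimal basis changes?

21

Binding constraints: crew, soil. The basis is B = [[2,4],[2,5]] with det 2.
Per unit increase in crew, x* moves by d = (2.5, -1).
The basis stays optimal until retaining walls reaches 0; allowable increase = 21 hr.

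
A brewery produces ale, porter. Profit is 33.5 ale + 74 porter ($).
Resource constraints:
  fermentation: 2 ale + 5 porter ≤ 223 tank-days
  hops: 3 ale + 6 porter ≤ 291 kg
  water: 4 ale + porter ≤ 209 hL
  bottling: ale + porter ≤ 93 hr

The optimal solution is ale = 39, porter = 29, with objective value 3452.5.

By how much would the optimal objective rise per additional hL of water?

0

Check each constraint at x*: fermentation 223/223 (tight); hops 291/291 (tight); water 185/209 (slack 24); bottling 68/93 (slack 25).
By complementary slackness, y = 0 for the non-binding constraints.
From A_Bᵀ y = c: 2·y_fermentation + 3·y_hops = 33.5; 5·y_fermentation + 6·y_hops = 74.
This yields shadow prices y_fermentation = 7, y_hops = 6.5.
Shadow price of water = 0.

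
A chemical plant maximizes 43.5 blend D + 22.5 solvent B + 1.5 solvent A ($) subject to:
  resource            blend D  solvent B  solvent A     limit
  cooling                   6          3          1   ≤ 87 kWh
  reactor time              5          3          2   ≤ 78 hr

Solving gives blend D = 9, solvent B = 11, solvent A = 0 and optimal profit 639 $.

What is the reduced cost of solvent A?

At the optimum: cooling uses 87 of 87 (binding); reactor time uses 78 of 78 (binding).
The binding rows give the dual system: 6·y_cooling + 5·y_reactor time = 43.5 and 3·y_cooling + 3·y_reactor time = 22.5.
→ y_cooling = 6 and y_reactor time = 1.5.
Reduced cost of solvent A: c₃ − yᵀa₃ = 1.5 − (6·1 + 1.5·2) = 1.5 − 9 = -7.5.

-7.5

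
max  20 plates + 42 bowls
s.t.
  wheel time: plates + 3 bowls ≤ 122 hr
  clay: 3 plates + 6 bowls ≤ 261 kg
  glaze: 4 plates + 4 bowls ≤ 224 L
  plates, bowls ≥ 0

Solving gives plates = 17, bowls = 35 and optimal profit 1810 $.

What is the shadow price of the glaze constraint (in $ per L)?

0

Binding: wheel time and clay. Non-binding: glaze (16 unused).
Slack constraints have shadow price 0 (complementary slackness).
Dual feasibility on the basic columns requires 1·y_wheel time + 3·y_clay = 20, 3·y_wheel time + 6·y_clay = 42.
Solving: y_wheel time = 2, y_clay = 6.
Shadow price of glaze = 0.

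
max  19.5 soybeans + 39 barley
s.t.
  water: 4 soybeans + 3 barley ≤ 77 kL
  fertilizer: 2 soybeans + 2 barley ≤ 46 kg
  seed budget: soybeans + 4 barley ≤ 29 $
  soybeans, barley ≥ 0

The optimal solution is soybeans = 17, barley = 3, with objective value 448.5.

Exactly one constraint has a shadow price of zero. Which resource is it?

water: 77/77 (binding)
fertilizer: 40/46 (slack 6)
seed budget: 29/29 (binding)
By complementary slackness, a constraint with positive slack has shadow price 0 → fertilizer.

fertilizer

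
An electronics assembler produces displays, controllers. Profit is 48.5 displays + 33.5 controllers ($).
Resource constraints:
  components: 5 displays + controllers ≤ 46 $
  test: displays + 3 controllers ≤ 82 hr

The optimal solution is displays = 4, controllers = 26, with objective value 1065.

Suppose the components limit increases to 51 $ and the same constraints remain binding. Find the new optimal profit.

1105

At the optimum: components uses 46 of 46 (binding); test uses 82 of 82 (binding).
From A_Bᵀ y = c: 5·y_components + 1·y_test = 48.5; 1·y_components + 3·y_test = 33.5.
Solving: y_components = 8, y_test = 8.5.
Δz = y_components·Δb = 8 × (5) = 40, so new z* = 1065 + 40 = 1105.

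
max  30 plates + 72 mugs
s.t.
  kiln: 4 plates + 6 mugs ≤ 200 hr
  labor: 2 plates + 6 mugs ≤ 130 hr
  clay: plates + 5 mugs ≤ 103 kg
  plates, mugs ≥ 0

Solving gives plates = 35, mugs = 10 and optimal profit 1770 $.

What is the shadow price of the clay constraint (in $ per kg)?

Binding: kiln and labor. Non-binding: clay (18 unused).
Slack constraints have shadow price 0 (complementary slackness).
The binding rows give the dual system: 4·y_kiln + 2·y_labor = 30 and 6·y_kiln + 6·y_labor = 72.
This yields shadow prices y_kiln = 3, y_labor = 9.
Shadow price of clay = 0.

0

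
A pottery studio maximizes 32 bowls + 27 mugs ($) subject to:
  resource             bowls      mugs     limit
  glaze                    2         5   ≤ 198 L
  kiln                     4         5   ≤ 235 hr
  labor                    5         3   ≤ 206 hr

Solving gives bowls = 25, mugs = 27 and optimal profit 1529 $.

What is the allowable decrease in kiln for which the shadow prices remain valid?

Binding constraints: kiln, labor. The basis is B = [[4,5],[5,3]] with det -13.
Per unit decrease in kiln, x* moves by d = (0.2308, -0.3846).
The basis stays optimal until mugs reaches 0; allowable decrease = 70.2 hr.

70.2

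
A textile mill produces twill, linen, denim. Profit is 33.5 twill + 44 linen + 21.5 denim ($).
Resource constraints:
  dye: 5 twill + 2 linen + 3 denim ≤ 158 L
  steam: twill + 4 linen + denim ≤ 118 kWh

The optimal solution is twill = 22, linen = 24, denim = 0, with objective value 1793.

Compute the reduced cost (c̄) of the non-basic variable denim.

-2

At the optimum: dye uses 158 of 158 (binding); steam uses 118 of 118 (binding).
The binding rows give the dual system: 5·y_dye + 1·y_steam = 33.5 and 2·y_dye + 4·y_steam = 44.
→ y_dye = 5 and y_steam = 8.5.
Reduced cost of denim: c₃ − yᵀa₃ = 21.5 − (5·3 + 8.5·1) = 21.5 − 23.5 = -2.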